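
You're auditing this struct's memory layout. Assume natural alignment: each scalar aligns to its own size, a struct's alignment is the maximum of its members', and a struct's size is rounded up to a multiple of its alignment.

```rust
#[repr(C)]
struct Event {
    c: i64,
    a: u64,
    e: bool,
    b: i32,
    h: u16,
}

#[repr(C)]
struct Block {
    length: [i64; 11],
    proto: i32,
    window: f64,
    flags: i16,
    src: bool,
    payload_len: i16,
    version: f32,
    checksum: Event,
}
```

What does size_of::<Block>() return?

Event: @0: c [8B, align 8] → 8; @8: a [8B, align 8] → 16; @16: e [1B, align 1] → 17; +3 pad (align 4); @20: b [4B, align 4] → 24; @24: h [2B, align 2] → 26; +6 tail pad (align 8); size 32, align 8
@0: length [88B, align 8] → 88
@88: proto [4B, align 4] → 92
+4 pad (align 8)
@96: window [8B, align 8] → 104
@104: flags [2B, align 2] → 106
@106: src [1B, align 1] → 107
+1 pad (align 2)
@108: payload_len [2B, align 2] → 110
+2 pad (align 4)
@112: version [4B, align 4] → 116
+4 pad (align 8)
@120: checksum [32B, align 8] → 152
size 152, align 8

152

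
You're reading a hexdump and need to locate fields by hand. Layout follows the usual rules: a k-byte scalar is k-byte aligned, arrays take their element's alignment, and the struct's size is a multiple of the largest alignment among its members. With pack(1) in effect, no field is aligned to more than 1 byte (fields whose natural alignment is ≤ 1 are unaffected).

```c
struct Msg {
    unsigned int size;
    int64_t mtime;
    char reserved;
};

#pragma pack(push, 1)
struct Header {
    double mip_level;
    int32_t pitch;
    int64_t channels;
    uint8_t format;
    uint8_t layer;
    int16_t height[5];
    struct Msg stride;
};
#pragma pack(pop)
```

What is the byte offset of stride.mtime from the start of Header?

Msg: size at 0 (size 4, align 4) → ends 4; pad 4 to align 8 for mtime; mtime at 8 (size 8, align 8) → ends 16; reserved at 16 (size 1, align 1) → ends 17; tail pad 7 to reach multiple of 8; total 24 bytes, alignment 8
mip_level at 0 (size 8, align 1) → ends 8
pitch at 8 (size 4, align 1) → ends 12
channels at 12 (size 8, align 1) → ends 20
format at 20 (size 1, align 1) → ends 21
layer at 21 (size 1, align 1) → ends 22
height at 22 (size 10, align 1) → ends 32
stride at 32 (size 24, align 1) → ends 56
within Msg: mtime at 8
32 + 8 = 40

40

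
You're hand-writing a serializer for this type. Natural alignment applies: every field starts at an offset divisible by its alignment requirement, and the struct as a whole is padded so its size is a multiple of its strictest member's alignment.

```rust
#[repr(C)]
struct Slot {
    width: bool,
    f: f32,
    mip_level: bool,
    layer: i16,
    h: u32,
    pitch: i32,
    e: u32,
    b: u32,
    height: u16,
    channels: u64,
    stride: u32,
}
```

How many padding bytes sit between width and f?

width at 0 (size 1, align 1) → ends 1
pad 3 to align 4 for f
f at 4 (size 4, align 4) → ends 8

3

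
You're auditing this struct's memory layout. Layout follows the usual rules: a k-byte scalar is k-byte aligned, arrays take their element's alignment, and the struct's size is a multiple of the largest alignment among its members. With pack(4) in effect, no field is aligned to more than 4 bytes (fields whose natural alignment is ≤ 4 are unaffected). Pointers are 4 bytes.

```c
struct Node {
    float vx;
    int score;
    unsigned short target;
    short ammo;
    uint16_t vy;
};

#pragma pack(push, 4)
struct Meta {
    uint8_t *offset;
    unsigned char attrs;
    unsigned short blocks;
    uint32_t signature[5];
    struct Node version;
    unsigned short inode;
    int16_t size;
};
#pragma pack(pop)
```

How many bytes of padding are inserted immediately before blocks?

1

Node: @0: vx [4B, align 4] → 4; @4: score [4B, align 4] → 8; @8: target [2B, align 2] → 10; @10: ammo [2B, align 2] → 12; @12: vy [2B, align 2] → 14; +2 tail pad (align 4); size 16, align 4
@0: offset [4B, align 4] → 4
@4: attrs [1B, align 1] → 5
+1 pad (align 2)
@6: blocks [2B, align 2] → 8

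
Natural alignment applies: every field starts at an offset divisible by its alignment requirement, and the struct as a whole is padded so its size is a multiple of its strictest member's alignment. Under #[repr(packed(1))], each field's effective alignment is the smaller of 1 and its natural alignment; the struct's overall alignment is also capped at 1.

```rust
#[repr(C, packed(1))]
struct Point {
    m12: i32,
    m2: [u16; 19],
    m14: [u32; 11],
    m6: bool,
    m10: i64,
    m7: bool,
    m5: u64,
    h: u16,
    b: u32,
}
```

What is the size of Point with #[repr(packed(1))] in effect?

@0: m12 [4B, align 1] → 4
@4: m2 [38B, align 1] → 42
@42: m14 [44B, align 1] → 86
@86: m6 [1B, align 1] → 87
@87: m10 [8B, align 1] → 95
@95: m7 [1B, align 1] → 96
@96: m5 [8B, align 1] → 104
@104: h [2B, align 1] → 106
@106: b [4B, align 1] → 110
size 110, align 1

110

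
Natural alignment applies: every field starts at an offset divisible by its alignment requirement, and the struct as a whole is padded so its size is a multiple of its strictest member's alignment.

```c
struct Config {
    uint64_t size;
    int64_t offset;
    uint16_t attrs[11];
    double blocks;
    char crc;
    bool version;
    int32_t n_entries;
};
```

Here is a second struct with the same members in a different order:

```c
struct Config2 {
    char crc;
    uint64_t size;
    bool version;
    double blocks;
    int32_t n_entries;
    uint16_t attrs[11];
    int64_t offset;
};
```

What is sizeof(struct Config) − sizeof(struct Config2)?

-16

@0: size [8B, align 8] → 8
@8: offset [8B, align 8] → 16
@16: attrs [22B, align 2] → 38
+2 pad (align 8)
@40: blocks [8B, align 8] → 48
@48: crc [1B, align 1] → 49
@49: version [1B, align 1] → 50
+2 pad (align 4)
@52: n_entries [4B, align 4] → 56
size 56, align 8
— Config2 —
@0: crc [1B, align 1] → 1
+7 pad (align 8)
@8: size [8B, align 8] → 16
@16: version [1B, align 1] → 17
+7 pad (align 8)
@24: blocks [8B, align 8] → 32
@32: n_entries [4B, align 4] → 36
@36: attrs [22B, align 2] → 58
+6 pad (align 8)
@64: offset [8B, align 8] → 72
size 72, align 8
56 − 72 = -16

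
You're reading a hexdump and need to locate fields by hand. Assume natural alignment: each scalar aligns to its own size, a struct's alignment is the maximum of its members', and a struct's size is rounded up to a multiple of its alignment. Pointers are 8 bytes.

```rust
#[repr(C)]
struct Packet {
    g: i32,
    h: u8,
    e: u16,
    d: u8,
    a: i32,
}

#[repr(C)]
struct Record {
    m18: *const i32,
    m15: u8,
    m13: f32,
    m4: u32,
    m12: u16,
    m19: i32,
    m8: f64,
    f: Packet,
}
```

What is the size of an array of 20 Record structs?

1120

Packet: 0..4  g  (4B, 4-aligned); 4..5  h  (1B, 1-aligned); 5..6  -- padding (1B); 6..8  e  (2B, 2-aligned); 8..9  d  (1B, 1-aligned); 9..12  -- padding (3B); 12..16  a  (4B, 4-aligned); sizeof = 16, alignof = 4
0..8  m18  (8B, 8-aligned)
8..9  m15  (1B, 1-aligned)
9..12  -- padding (3B)
12..16  m13  (4B, 4-aligned)
16..20  m4  (4B, 4-aligned)
20..22  m12  (2B, 2-aligned)
22..24  -- padding (2B)
24..28  m19  (4B, 4-aligned)
28..32  -- padding (4B)
32..40  m8  (8B, 8-aligned)
40..56  f  (16B, 4-aligned)
sizeof = 56, alignof = 8
array of 20: 20 × 56 = 1120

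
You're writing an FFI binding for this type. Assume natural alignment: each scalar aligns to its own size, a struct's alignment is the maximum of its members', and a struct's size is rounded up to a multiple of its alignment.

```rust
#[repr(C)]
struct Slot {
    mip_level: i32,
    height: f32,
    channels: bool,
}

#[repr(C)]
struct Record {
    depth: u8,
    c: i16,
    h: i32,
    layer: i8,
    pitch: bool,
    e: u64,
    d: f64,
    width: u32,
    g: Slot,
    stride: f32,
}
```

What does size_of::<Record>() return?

56 bytes

Slot: 0..4  mip_level  (4B, 4-aligned); 4..8  height  (4B, 4-aligned); 8..9  channels  (1B, 1-aligned); 9..12  -- tail padding (3B); sizeof = 12, alignof = 4
0..1  depth  (1B, 1-aligned)
1..2  -- padding (1B)
2..4  c  (2B, 2-aligned)
4..8  h  (4B, 4-aligned)
8..9  layer  (1B, 1-aligned)
9..10  pitch  (1B, 1-aligned)
10..16  -- padding (6B)
16..24  e  (8B, 8-aligned)
24..32  d  (8B, 8-aligned)
32..36  width  (4B, 4-aligned)
36..48  g  (12B, 4-aligned)
48..52  stride  (4B, 4-aligned)
52..56  -- tail padding (4B)
sizeof = 56, alignof = 8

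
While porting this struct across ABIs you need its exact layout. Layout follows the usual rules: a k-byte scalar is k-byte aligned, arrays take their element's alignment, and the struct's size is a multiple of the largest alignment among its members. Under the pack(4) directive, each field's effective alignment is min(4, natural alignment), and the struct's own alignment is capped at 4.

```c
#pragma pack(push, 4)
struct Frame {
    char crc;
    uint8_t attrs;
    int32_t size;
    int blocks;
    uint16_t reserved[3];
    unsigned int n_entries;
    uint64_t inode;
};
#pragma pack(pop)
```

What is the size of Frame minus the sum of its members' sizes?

crc at 0 (size 1, align 1) → ends 1
attrs at 1 (size 1, align 1) → ends 2
pad 2 to align 4 for size
size at 4 (size 4, align 4) → ends 8
blocks at 8 (size 4, align 4) → ends 12
reserved at 12 (size 6, align 2) → ends 18
pad 2 to align 4 for n_entries
n_entries at 20 (size 4, align 4) → ends 24
inode at 24 (size 8, align 4) → ends 32
total 32 bytes, alignment 4
data bytes 28, size 32 → padding 4

4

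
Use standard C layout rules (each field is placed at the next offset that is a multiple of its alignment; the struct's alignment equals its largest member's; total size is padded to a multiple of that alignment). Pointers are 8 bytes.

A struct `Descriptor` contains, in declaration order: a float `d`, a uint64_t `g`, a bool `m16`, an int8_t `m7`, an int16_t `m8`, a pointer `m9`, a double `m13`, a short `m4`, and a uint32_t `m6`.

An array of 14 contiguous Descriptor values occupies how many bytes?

0..4  d  (4B, 4-aligned)
4..8  -- padding (4B)
8..16  g  (8B, 8-aligned)
16..17  m16  (1B, 1-aligned)
17..18  m7  (1B, 1-aligned)
18..20  m8  (2B, 2-aligned)
20..24  -- padding (4B)
24..32  m9  (8B, 8-aligned)
32..40  m13  (8B, 8-aligned)
40..42  m4  (2B, 2-aligned)
42..44  -- padding (2B)
44..48  m6  (4B, 4-aligned)
sizeof = 48, alignof = 8
array of 14: 14 × 48 = 672

672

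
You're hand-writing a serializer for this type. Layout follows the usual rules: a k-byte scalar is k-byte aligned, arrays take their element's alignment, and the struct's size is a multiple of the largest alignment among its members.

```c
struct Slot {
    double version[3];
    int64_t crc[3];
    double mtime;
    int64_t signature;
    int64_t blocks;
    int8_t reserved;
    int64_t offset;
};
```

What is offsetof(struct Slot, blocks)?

0..24  version  (24B, 8-aligned)
24..48  crc  (24B, 8-aligned)
48..56  mtime  (8B, 8-aligned)
56..64  signature  (8B, 8-aligned)
64..72  blocks  (8B, 8-aligned)

64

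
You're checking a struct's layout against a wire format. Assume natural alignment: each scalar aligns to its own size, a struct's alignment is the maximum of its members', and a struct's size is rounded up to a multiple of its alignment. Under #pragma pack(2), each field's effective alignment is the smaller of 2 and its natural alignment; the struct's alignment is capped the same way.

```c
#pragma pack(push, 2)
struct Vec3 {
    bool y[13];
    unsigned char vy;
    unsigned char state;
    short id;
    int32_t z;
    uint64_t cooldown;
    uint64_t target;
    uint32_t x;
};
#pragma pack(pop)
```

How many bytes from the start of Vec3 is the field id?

y at 0 (size 13, align 1) → ends 13
vy at 13 (size 1, align 1) → ends 14
state at 14 (size 1, align 1) → ends 15
pad 1 to align 2 for id
id at 16 (size 2, align 2) → ends 18

16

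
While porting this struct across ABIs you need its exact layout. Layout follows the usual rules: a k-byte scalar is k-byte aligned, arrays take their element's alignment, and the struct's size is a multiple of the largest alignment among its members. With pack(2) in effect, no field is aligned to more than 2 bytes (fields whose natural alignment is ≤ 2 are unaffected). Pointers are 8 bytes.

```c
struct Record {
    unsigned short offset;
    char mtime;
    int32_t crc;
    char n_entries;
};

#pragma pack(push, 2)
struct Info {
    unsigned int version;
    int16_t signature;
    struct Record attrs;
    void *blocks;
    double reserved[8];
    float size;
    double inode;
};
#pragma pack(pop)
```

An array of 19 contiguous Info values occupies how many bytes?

1938

Record: @0: offset [2B, align 2] → 2; @2: mtime [1B, align 1] → 3; +1 pad (align 4); @4: crc [4B, align 4] → 8; @8: n_entries [1B, align 1] → 9; +3 tail pad (align 4); size 12, align 4
@0: version [4B, align 2] → 4
@4: signature [2B, align 2] → 6
@6: attrs [12B, align 2] → 18
@18: blocks [8B, align 2] → 26
@26: reserved [64B, align 2] → 90
@90: size [4B, align 2] → 94
@94: inode [8B, align 2] → 102
size 102, align 2
array of 19: 19 × 102 = 1938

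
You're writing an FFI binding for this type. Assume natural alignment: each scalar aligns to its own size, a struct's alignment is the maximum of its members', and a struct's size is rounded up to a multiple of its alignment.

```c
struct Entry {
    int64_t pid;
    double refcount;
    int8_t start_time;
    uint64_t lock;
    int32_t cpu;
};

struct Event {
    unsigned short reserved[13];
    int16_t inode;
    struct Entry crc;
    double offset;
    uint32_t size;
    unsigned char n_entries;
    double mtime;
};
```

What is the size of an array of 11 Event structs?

Entry: 0..8  pid  (8B, 8-aligned); 8..16  refcount  (8B, 8-aligned); 16..17  start_time  (1B, 1-aligned); 17..24  -- padding (7B); 24..32  lock  (8B, 8-aligned); 32..36  cpu  (4B, 4-aligned); 36..40  -- tail padding (4B); sizeof = 40, alignof = 8
0..26  reserved  (26B, 2-aligned)
26..28  inode  (2B, 2-aligned)
28..32  -- padding (4B)
32..72  crc  (40B, 8-aligned)
72..80  offset  (8B, 8-aligned)
80..84  size  (4B, 4-aligned)
84..85  n_entries  (1B, 1-aligned)
85..88  -- padding (3B)
88..96  mtime  (8B, 8-aligned)
sizeof = 96, alignof = 8
array of 11: 11 × 96 = 1056

1056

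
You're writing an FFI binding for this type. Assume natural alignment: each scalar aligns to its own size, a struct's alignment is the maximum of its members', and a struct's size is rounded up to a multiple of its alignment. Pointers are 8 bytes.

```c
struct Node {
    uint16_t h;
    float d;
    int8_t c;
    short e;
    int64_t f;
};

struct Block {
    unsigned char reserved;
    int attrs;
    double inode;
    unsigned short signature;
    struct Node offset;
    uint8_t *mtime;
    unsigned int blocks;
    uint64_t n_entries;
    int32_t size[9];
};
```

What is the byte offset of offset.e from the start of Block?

Node: 0..2  h  (2B, 2-aligned); 2..4  -- padding (2B); 4..8  d  (4B, 4-aligned); 8..9  c  (1B, 1-aligned); 9..10  -- padding (1B); 10..12  e  (2B, 2-aligned); 12..16  -- padding (4B); 16..24  f  (8B, 8-aligned); sizeof = 24, alignof = 8
0..1  reserved  (1B, 1-aligned)
1..4  -- padding (3B)
4..8  attrs  (4B, 4-aligned)
8..16  inode  (8B, 8-aligned)
16..18  signature  (2B, 2-aligned)
18..24  -- padding (6B)
24..48  offset  (24B, 8-aligned)
within Node: e at 10
24 + 10 = 34

34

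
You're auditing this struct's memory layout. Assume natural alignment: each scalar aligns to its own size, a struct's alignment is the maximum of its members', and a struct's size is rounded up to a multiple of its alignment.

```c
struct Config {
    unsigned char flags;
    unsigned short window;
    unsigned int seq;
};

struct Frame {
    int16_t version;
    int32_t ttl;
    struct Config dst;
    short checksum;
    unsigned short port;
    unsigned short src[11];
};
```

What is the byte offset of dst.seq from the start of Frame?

12

Config: 0..1  flags  (1B, 1-aligned); 1..2  -- padding (1B); 2..4  window  (2B, 2-aligned); 4..8  seq  (4B, 4-aligned); sizeof = 8, alignof = 4
0..2  version  (2B, 2-aligned)
2..4  -- padding (2B)
4..8  ttl  (4B, 4-aligned)
8..16  dst  (8B, 4-aligned)
within Config: seq at 4
8 + 4 = 12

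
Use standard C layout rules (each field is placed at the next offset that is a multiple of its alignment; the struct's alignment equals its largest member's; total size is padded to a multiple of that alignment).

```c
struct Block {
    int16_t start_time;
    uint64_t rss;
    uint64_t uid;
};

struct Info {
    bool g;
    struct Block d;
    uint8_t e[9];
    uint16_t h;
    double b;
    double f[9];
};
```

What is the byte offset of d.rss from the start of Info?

16

Block: start_time at 0 (size 2, align 2) → ends 2; pad 6 to align 8 for rss; rss at 8 (size 8, align 8) → ends 16; uid at 16 (size 8, align 8) → ends 24; total 24 bytes, alignment 8
g at 0 (size 1, align 1) → ends 1
pad 7 to align 8 for d
d at 8 (size 24, align 8) → ends 32
within Block: rss at 8
8 + 8 = 16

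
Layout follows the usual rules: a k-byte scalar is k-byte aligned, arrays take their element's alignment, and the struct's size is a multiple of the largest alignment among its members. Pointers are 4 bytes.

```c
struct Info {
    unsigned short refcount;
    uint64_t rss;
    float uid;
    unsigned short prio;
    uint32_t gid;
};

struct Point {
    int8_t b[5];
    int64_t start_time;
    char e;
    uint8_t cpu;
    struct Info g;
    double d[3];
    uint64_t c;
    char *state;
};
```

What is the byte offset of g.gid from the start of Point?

48

Info: @0: refcount [2B, align 2] → 2; +6 pad (align 8); @8: rss [8B, align 8] → 16; @16: uid [4B, align 4] → 20; @20: prio [2B, align 2] → 22; +2 pad (align 4); @24: gid [4B, align 4] → 28; +4 tail pad (align 8); size 32, align 8
@0: b [5B, align 1] → 5
+3 pad (align 8)
@8: start_time [8B, align 8] → 16
@16: e [1B, align 1] → 17
@17: cpu [1B, align 1] → 18
+6 pad (align 8)
@24: g [32B, align 8] → 56
within Info: gid at 24
24 + 24 = 48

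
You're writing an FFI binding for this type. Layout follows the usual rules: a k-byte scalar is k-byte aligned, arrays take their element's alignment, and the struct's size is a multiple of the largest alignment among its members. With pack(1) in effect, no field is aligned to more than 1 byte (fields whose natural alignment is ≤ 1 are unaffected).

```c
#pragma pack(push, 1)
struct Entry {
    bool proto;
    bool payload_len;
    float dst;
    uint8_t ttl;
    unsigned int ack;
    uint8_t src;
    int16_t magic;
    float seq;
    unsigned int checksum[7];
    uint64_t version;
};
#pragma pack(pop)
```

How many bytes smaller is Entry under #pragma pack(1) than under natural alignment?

10

natural layout:
  @0: proto [1B, align 1] → 1
  @1: payload_len [1B, align 1] → 2
  +2 pad (align 4)
  @4: dst [4B, align 4] → 8
  @8: ttl [1B, align 1] → 9
  +3 pad (align 4)
  @12: ack [4B, align 4] → 16
  @16: src [1B, align 1] → 17
  +1 pad (align 2)
  @18: magic [2B, align 2] → 20
  @20: seq [4B, align 4] → 24
  @24: checksum [28B, align 4] → 52
  +4 pad (align 8)
  @56: version [8B, align 8] → 64
  size 64, align 8
packed(1) layout:
  @0: proto [1B, align 1] → 1
  @1: payload_len [1B, align 1] → 2
  @2: dst [4B, align 1] → 6
  @6: ttl [1B, align 1] → 7
  @7: ack [4B, align 1] → 11
  @11: src [1B, align 1] → 12
  @12: magic [2B, align 1] → 14
  @14: seq [4B, align 1] → 18
  @18: checksum [28B, align 1] → 46
  @46: version [8B, align 1] → 54
  size 54, align 1
64 − 54 = 10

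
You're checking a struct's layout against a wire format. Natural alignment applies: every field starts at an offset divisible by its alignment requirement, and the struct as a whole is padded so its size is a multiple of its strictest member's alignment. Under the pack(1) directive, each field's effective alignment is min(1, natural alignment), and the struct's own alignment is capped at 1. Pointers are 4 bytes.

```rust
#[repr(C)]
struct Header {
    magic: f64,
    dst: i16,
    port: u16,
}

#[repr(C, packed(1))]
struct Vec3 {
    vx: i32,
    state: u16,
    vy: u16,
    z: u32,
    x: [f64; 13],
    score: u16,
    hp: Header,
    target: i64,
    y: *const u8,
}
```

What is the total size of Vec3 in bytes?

Header: @0: magic [8B, align 8] → 8; @8: dst [2B, align 2] → 10; @10: port [2B, align 2] → 12; +4 tail pad (align 8); size 16, align 8
@0: vx [4B, align 1] → 4
@4: state [2B, align 1] → 6
@6: vy [2B, align 1] → 8
@8: z [4B, align 1] → 12
@12: x [104B, align 1] → 116
@116: score [2B, align 1] → 118
@118: hp [16B, align 1] → 134
@134: target [8B, align 1] → 142
@142: y [4B, align 1] → 146
size 146, align 1

146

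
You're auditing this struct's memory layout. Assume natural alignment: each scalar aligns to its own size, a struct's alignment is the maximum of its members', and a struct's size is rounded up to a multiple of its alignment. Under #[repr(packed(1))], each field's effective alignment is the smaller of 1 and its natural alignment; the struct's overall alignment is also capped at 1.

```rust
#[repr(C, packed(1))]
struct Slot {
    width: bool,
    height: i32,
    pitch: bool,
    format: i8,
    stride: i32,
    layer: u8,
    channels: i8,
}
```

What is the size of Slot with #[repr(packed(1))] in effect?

13

0..1  width  (1B, 1-aligned)
1..5  height  (4B, 1-aligned)
5..6  pitch  (1B, 1-aligned)
6..7  format  (1B, 1-aligned)
7..11  stride  (4B, 1-aligned)
11..12  layer  (1B, 1-aligned)
12..13  channels  (1B, 1-aligned)
sizeof = 13, alignof = 1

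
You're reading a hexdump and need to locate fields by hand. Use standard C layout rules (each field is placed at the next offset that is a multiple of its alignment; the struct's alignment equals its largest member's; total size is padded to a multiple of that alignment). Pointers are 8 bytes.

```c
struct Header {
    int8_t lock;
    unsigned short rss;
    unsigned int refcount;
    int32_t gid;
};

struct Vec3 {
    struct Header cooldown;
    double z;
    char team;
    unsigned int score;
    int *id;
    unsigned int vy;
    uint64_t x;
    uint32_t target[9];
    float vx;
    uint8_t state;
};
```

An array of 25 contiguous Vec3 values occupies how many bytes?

Header: lock at 0 (size 1, align 1) → ends 1; pad 1 to align 2 for rss; rss at 2 (size 2, align 2) → ends 4; refcount at 4 (size 4, align 4) → ends 8; gid at 8 (size 4, align 4) → ends 12; total 12 bytes, alignment 4
cooldown at 0 (size 12, align 4) → ends 12
pad 4 to align 8 for z
z at 16 (size 8, align 8) → ends 24
team at 24 (size 1, align 1) → ends 25
pad 3 to align 4 for score
score at 28 (size 4, align 4) → ends 32
id at 32 (size 8, align 8) → ends 40
vy at 40 (size 4, align 4) → ends 44
pad 4 to align 8 for x
x at 48 (size 8, align 8) → ends 56
target at 56 (size 36, align 4) → ends 92
vx at 92 (size 4, align 4) → ends 96
state at 96 (size 1, align 1) → ends 97
tail pad 7 to reach multiple of 8
total 104 bytes, alignment 8
array of 25: 25 × 104 = 2600

2600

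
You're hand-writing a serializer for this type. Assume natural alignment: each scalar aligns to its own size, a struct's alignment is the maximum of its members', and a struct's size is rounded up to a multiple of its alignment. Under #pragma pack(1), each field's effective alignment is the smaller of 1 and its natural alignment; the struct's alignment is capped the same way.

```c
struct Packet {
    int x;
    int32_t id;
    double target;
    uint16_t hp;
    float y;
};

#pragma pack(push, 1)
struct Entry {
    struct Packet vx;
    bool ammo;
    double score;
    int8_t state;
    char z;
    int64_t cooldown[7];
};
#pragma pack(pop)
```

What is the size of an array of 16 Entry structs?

Packet: @0: x [4B, align 4] → 4; @4: id [4B, align 4] → 8; @8: target [8B, align 8] → 16; @16: hp [2B, align 2] → 18; +2 pad (align 4); @20: y [4B, align 4] → 24; size 24, align 8
@0: vx [24B, align 1] → 24
@24: ammo [1B, align 1] → 25
@25: score [8B, align 1] → 33
@33: state [1B, align 1] → 34
@34: z [1B, align 1] → 35
@35: cooldown [56B, align 1] → 91
size 91, align 1
array of 16: 16 × 91 = 1456

1456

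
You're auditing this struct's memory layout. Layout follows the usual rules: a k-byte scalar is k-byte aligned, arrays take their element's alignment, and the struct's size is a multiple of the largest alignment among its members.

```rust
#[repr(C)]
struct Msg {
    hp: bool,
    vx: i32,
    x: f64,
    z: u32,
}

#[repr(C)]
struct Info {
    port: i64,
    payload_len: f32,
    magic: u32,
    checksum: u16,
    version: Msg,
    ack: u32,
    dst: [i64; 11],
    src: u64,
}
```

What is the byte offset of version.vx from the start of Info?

28

Msg: hp at 0 (size 1, align 1) → ends 1; pad 3 to align 4 for vx; vx at 4 (size 4, align 4) → ends 8; x at 8 (size 8, align 8) → ends 16; z at 16 (size 4, align 4) → ends 20; tail pad 4 to reach multiple of 8; total 24 bytes, alignment 8
port at 0 (size 8, align 8) → ends 8
payload_len at 8 (size 4, align 4) → ends 12
magic at 12 (size 4, align 4) → ends 16
checksum at 16 (size 2, align 2) → ends 18
pad 6 to align 8 for version
version at 24 (size 24, align 8) → ends 48
within Msg: vx at 4
24 + 4 = 28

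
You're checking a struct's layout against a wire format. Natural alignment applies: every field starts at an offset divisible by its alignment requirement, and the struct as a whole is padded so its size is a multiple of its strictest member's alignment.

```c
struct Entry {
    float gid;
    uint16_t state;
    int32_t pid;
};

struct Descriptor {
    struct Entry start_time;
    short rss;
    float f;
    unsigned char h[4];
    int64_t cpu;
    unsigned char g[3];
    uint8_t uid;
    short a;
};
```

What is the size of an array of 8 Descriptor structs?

Entry: gid at 0 (size 4, align 4) → ends 4; state at 4 (size 2, align 2) → ends 6; pad 2 to align 4 for pid; pid at 8 (size 4, align 4) → ends 12; total 12 bytes, alignment 4
start_time at 0 (size 12, align 4) → ends 12
rss at 12 (size 2, align 2) → ends 14
pad 2 to align 4 for f
f at 16 (size 4, align 4) → ends 20
h at 20 (size 4, align 1) → ends 24
cpu at 24 (size 8, align 8) → ends 32
g at 32 (size 3, align 1) → ends 35
uid at 35 (size 1, align 1) → ends 36
a at 36 (size 2, align 2) → ends 38
tail pad 2 to reach multiple of 8
total 40 bytes, alignment 8
array of 8: 8 × 40 = 320

320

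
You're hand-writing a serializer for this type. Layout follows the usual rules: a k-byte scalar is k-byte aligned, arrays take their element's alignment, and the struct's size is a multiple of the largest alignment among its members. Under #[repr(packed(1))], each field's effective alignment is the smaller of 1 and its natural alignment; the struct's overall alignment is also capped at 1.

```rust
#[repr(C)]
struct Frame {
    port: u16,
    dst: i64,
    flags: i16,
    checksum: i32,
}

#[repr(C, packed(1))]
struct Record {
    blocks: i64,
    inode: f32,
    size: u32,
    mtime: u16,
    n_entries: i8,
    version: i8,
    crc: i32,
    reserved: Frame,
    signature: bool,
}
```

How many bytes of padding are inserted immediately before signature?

Frame: port at 0 (size 2, align 2) → ends 2; pad 6 to align 8 for dst; dst at 8 (size 8, align 8) → ends 16; flags at 16 (size 2, align 2) → ends 18; pad 2 to align 4 for checksum; checksum at 20 (size 4, align 4) → ends 24; total 24 bytes, alignment 8
blocks at 0 (size 8, align 1) → ends 8
inode at 8 (size 4, align 1) → ends 12
size at 12 (size 4, align 1) → ends 16
mtime at 16 (size 2, align 1) → ends 18
n_entries at 18 (size 1, align 1) → ends 19
version at 19 (size 1, align 1) → ends 20
crc at 20 (size 4, align 1) → ends 24
reserved at 24 (size 24, align 1) → ends 48
signature at 48 (size 1, align 1) → ends 49

0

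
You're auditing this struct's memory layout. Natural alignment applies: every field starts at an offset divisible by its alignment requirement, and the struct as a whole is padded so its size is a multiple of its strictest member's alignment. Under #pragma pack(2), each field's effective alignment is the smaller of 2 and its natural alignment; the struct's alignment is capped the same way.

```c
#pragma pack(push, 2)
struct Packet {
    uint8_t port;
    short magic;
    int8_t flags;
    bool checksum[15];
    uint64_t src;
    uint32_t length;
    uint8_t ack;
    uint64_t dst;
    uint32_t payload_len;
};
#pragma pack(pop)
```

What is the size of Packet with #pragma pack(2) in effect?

port at 0 (size 1, align 1) → ends 1
pad 1 to align 2 for magic
magic at 2 (size 2, align 2) → ends 4
flags at 4 (size 1, align 1) → ends 5
checksum at 5 (size 15, align 1) → ends 20
src at 20 (size 8, align 2) → ends 28
length at 28 (size 4, align 2) → ends 32
ack at 32 (size 1, align 1) → ends 33
pad 1 to align 2 for dst
dst at 34 (size 8, align 2) → ends 42
payload_len at 42 (size 4, align 2) → ends 46
total 46 bytes, alignment 2

46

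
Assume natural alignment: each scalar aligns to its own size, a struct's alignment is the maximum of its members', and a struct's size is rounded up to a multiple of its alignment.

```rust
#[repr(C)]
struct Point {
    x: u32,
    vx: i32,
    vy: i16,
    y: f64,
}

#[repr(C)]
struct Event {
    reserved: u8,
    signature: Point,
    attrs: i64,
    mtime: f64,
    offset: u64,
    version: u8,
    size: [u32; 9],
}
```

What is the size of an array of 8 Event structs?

768

Point: @0: x [4B, align 4] → 4; @4: vx [4B, align 4] → 8; @8: vy [2B, align 2] → 10; +6 pad (align 8); @16: y [8B, align 8] → 24; size 24, align 8
@0: reserved [1B, align 1] → 1
+7 pad (align 8)
@8: signature [24B, align 8] → 32
@32: attrs [8B, align 8] → 40
@40: mtime [8B, align 8] → 48
@48: offset [8B, align 8] → 56
@56: version [1B, align 1] → 57
+3 pad (align 4)
@60: size [36B, align 4] → 96
size 96, align 8
array of 8: 8 × 96 = 768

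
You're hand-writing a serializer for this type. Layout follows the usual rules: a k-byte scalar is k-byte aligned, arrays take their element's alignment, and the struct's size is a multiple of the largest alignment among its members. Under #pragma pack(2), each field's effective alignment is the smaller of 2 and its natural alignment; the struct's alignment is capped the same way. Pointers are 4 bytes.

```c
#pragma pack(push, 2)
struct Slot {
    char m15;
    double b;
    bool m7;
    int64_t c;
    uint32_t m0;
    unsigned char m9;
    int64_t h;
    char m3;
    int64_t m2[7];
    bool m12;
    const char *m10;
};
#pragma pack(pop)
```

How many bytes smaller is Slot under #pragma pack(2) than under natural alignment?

22

natural layout:
  0..1  m15  (1B, 1-aligned)
  1..8  -- padding (7B)
  8..16  b  (8B, 8-aligned)
  16..17  m7  (1B, 1-aligned)
  17..24  -- padding (7B)
  24..32  c  (8B, 8-aligned)
  32..36  m0  (4B, 4-aligned)
  36..37  m9  (1B, 1-aligned)
  37..40  -- padding (3B)
  40..48  h  (8B, 8-aligned)
  48..49  m3  (1B, 1-aligned)
  49..56  -- padding (7B)
  56..112  m2  (56B, 8-aligned)
  112..113  m12  (1B, 1-aligned)
  113..116  -- padding (3B)
  116..120  m10  (4B, 4-aligned)
  sizeof = 120, alignof = 8
packed(2) layout:
  0..1  m15  (1B, 1-aligned)
  1..2  -- padding (1B)
  2..10  b  (8B, 2-aligned)
  10..11  m7  (1B, 1-aligned)
  11..12  -- padding (1B)
  12..20  c  (8B, 2-aligned)
  20..24  m0  (4B, 2-aligned)
  24..25  m9  (1B, 1-aligned)
  25..26  -- padding (1B)
  26..34  h  (8B, 2-aligned)
  34..35  m3  (1B, 1-aligned)
  35..36  -- padding (1B)
  36..92  m2  (56B, 2-aligned)
  92..93  m12  (1B, 1-aligned)
  93..94  -- padding (1B)
  94..98  m10  (4B, 2-aligned)
  sizeof = 98, alignof = 2
120 − 98 = 22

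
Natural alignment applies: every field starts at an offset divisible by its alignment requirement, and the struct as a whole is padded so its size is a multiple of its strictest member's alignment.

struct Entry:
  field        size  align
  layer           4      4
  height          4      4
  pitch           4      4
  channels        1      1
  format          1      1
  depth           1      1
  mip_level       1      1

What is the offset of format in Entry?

0..4  layer  (4B, 4-aligned)
4..8  height  (4B, 4-aligned)
8..12  pitch  (4B, 4-aligned)
12..13  channels  (1B, 1-aligned)
13..14  format  (1B, 1-aligned)

13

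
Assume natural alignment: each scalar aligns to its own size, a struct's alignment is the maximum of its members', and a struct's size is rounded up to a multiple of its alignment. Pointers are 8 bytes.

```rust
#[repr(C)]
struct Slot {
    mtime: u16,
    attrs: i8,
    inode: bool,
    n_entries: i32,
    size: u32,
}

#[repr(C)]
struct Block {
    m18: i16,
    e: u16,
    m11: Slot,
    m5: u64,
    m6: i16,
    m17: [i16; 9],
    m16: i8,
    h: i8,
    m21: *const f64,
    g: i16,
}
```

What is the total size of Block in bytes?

64 bytes

Slot: 0..2  mtime  (2B, 2-aligned); 2..3  attrs  (1B, 1-aligned); 3..4  inode  (1B, 1-aligned); 4..8  n_entries  (4B, 4-aligned); 8..12  size  (4B, 4-aligned); sizeof = 12, alignof = 4
0..2  m18  (2B, 2-aligned)
2..4  e  (2B, 2-aligned)
4..16  m11  (12B, 4-aligned)
16..24  m5  (8B, 8-aligned)
24..26  m6  (2B, 2-aligned)
26..44  m17  (18B, 2-aligned)
44..45  m16  (1B, 1-aligned)
45..46  h  (1B, 1-aligned)
46..48  -- padding (2B)
48..56  m21  (8B, 8-aligned)
56..58  g  (2B, 2-aligned)
58..64  -- tail padding (6B)
sizeof = 64, alignof = 8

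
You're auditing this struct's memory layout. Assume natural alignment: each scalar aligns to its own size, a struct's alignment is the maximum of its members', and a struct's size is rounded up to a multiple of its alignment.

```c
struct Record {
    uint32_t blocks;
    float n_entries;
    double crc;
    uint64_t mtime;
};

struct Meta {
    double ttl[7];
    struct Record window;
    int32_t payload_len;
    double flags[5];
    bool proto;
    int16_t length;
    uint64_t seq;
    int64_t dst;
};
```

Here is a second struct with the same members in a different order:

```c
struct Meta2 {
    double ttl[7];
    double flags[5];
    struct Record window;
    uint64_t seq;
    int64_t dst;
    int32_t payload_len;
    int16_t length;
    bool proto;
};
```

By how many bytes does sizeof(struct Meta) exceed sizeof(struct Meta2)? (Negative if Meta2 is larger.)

Record: @0: blocks [4B, align 4] → 4; @4: n_entries [4B, align 4] → 8; @8: crc [8B, align 8] → 16; @16: mtime [8B, align 8] → 24; size 24, align 8
@0: ttl [56B, align 8] → 56
@56: window [24B, align 8] → 80
@80: payload_len [4B, align 4] → 84
+4 pad (align 8)
@88: flags [40B, align 8] → 128
@128: proto [1B, align 1] → 129
+1 pad (align 2)
@130: length [2B, align 2] → 132
+4 pad (align 8)
@136: seq [8B, align 8] → 144
@144: dst [8B, align 8] → 152
size 152, align 8
— Meta2 —
@0: ttl [56B, align 8] → 56
@56: flags [40B, align 8] → 96
@96: window [24B, align 8] → 120
@120: seq [8B, align 8] → 128
@128: dst [8B, align 8] → 136
@136: payload_len [4B, align 4] → 140
@140: length [2B, align 2] → 142
@142: proto [1B, align 1] → 143
+1 tail pad (align 8)
size 144, align 8
152 − 144 = 8

8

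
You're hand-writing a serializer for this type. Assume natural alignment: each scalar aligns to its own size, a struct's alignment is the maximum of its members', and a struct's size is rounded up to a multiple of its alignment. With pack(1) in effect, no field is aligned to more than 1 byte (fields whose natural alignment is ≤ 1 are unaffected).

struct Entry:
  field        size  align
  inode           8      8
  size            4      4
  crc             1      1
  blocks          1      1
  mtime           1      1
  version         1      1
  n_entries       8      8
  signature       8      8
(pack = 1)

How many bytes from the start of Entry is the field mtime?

14

0..8  inode  (8B, 1-aligned)
8..12  size  (4B, 1-aligned)
12..13  crc  (1B, 1-aligned)
13..14  blocks  (1B, 1-aligned)
14..15  mtime  (1B, 1-aligned)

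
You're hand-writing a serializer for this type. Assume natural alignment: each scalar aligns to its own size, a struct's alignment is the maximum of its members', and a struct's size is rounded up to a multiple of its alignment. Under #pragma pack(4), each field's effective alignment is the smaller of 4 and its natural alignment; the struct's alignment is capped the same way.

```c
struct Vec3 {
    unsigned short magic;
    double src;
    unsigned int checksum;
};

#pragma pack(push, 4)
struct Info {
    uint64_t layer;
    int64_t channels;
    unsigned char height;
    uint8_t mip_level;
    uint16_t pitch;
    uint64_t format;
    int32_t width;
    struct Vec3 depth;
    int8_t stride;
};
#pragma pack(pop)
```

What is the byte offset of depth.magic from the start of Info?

Vec3: magic at 0 (size 2, align 2) → ends 2; pad 6 to align 8 for src; src at 8 (size 8, align 8) → ends 16; checksum at 16 (size 4, align 4) → ends 20; tail pad 4 to reach multiple of 8; total 24 bytes, alignment 8
layer at 0 (size 8, align 4) → ends 8
channels at 8 (size 8, align 4) → ends 16
height at 16 (size 1, align 1) → ends 17
mip_level at 17 (size 1, align 1) → ends 18
pitch at 18 (size 2, align 2) → ends 20
format at 20 (size 8, align 4) → ends 28
width at 28 (size 4, align 4) → ends 32
depth at 32 (size 24, align 4) → ends 56
within Vec3: magic at 0
32 + 0 = 32

32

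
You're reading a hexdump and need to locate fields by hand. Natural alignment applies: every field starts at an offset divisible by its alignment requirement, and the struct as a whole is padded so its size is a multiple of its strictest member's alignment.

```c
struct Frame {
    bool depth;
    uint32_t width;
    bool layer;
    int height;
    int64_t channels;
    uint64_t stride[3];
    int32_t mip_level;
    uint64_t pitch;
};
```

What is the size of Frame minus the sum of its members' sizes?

10

depth at 0 (size 1, align 1) → ends 1
pad 3 to align 4 for width
width at 4 (size 4, align 4) → ends 8
layer at 8 (size 1, align 1) → ends 9
pad 3 to align 4 for height
height at 12 (size 4, align 4) → ends 16
channels at 16 (size 8, align 8) → ends 24
stride at 24 (size 24, align 8) → ends 48
mip_level at 48 (size 4, align 4) → ends 52
pad 4 to align 8 for pitch
pitch at 56 (size 8, align 8) → ends 64
total 64 bytes, alignment 8
data bytes 54, size 64 → padding 10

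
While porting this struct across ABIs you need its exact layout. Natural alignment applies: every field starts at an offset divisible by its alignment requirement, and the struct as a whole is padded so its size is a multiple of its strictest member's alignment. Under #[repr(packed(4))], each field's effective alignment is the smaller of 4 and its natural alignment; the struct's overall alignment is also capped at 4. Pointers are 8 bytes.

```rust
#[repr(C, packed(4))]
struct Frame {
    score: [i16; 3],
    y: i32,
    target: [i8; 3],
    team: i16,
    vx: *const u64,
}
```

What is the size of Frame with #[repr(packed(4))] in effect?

28

@0: score [6B, align 2] → 6
+2 pad (align 4)
@8: y [4B, align 4] → 12
@12: target [3B, align 1] → 15
+1 pad (align 2)
@16: team [2B, align 2] → 18
+2 pad (align 4)
@20: vx [8B, align 4] → 28
size 28, align 4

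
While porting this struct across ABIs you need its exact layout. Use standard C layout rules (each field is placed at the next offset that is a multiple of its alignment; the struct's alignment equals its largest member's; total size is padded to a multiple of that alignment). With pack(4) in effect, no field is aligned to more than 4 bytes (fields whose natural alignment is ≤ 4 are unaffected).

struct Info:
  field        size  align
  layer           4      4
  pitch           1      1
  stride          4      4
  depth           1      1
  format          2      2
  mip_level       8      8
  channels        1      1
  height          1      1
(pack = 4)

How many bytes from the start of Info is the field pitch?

0..4  layer  (4B, 4-aligned)
4..5  pitch  (1B, 1-aligned)

4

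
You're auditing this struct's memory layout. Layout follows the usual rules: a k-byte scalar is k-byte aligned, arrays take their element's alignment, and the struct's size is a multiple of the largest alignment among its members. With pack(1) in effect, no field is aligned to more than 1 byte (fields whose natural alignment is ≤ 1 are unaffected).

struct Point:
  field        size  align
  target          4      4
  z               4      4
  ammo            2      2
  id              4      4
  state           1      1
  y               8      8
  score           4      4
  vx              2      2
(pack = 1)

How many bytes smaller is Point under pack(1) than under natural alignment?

11

natural layout:
  @0: target [4B, align 4] → 4
  @4: z [4B, align 4] → 8
  @8: ammo [2B, align 2] → 10
  +2 pad (align 4)
  @12: id [4B, align 4] → 16
  @16: state [1B, align 1] → 17
  +7 pad (align 8)
  @24: y [8B, align 8] → 32
  @32: score [4B, align 4] → 36
  @36: vx [2B, align 2] → 38
  +2 tail pad (align 8)
  size 40, align 8
packed(1) layout:
  @0: target [4B, align 1] → 4
  @4: z [4B, align 1] → 8
  @8: ammo [2B, align 1] → 10
  @10: id [4B, align 1] → 14
  @14: state [1B, align 1] → 15
  @15: y [8B, align 1] → 23
  @23: score [4B, align 1] → 27
  @27: vx [2B, align 1] → 29
  size 29, align 1
40 − 29 = 11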